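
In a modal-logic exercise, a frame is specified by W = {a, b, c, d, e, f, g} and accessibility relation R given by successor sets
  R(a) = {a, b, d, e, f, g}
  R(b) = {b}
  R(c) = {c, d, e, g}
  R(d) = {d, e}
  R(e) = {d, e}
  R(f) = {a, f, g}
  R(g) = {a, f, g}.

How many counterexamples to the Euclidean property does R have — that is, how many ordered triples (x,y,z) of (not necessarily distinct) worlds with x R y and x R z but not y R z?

Enumerating: (a,b,a), (a,b,d), (a,b,e), (a,b,f), (a,b,g), (a,d,a), (a,d,b), (a,d,f), (a,d,g), (a,e,a), (a,e,b), (a,e,f), … and 14 more.
Total: 26.

26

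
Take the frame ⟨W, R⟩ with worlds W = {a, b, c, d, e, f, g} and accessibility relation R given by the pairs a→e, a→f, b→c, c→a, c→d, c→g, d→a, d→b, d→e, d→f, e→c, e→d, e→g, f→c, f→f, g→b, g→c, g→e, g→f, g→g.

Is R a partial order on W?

No

Reflexive: no — a is not related to itself.
Transitive: no — a R e and e R c, but not a R c.
Antisymmetric: no — c R g and g R c with c ≠ g.
So R is not a partial order.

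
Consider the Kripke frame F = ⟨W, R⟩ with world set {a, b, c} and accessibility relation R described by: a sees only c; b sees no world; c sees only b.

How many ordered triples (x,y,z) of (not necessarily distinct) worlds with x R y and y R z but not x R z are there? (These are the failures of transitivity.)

1

Enumerating: (a,c,b).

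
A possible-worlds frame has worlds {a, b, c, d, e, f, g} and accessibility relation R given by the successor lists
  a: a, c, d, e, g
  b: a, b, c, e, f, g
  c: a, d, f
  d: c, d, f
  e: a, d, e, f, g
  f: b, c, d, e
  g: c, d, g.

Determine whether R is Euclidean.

Euclidean: no — a R c and a R e, but not c R e.

No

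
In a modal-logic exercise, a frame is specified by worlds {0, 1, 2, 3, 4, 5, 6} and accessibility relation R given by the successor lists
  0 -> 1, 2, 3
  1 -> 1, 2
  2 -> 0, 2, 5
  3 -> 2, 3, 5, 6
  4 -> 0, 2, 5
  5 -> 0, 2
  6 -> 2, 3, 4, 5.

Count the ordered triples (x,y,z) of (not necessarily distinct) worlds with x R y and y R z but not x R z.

Enumerating: (0,2,0), (0,2,5), (0,3,5), (0,3,6), (1,2,0), (1,2,5), (2,0,1), (2,0,3), (3,2,0), (3,5,0), (3,6,4), (4,0,1), … and 8 more.
Total: 20.

20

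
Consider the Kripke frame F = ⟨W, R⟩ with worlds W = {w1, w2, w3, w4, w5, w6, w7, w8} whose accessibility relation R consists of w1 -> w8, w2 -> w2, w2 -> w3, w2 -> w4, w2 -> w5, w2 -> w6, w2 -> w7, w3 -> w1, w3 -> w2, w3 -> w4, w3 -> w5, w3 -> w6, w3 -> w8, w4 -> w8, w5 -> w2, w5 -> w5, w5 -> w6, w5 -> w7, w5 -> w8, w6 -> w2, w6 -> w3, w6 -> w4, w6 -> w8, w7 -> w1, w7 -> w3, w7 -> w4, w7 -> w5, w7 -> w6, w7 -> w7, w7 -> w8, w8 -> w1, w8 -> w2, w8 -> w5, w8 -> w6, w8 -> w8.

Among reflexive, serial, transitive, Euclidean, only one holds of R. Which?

serial

Reflexive: no — w1 is not related to itself.
Serial: yes — every world has a successor (e.g. w1 R w8).
Transitive: no — w1 R w8 and w8 R w2, but not w1 R w2.
Euclidean: no — w2 R w3 and w2 R w7, but not w3 R w7.
Only serial holds.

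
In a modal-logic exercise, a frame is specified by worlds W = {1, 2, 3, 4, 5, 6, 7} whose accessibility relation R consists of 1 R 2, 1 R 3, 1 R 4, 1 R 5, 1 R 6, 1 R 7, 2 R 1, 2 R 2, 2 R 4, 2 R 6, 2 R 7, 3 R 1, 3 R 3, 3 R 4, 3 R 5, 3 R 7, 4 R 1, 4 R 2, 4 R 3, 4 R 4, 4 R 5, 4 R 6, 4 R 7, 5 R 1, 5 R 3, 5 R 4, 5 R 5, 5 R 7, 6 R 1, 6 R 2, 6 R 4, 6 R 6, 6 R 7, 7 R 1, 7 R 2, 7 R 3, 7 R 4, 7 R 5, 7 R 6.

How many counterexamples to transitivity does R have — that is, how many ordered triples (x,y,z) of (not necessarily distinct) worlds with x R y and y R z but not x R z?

Enumerating: (1,2,1), (1,3,1), (1,4,1), (1,5,1), (1,6,1), (1,7,1), (2,1,3), (2,1,5), (2,4,3), (2,4,5), (2,7,3), (2,7,5), … and 24 more.
Total: 36.

36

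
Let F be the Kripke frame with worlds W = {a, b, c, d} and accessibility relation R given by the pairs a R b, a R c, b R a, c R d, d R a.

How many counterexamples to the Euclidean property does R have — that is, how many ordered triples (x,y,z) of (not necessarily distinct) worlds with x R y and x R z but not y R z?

7

Enumerating: (a,b,b), (a,b,c), (a,c,b), (a,c,c), (b,a,a), (c,d,d), (d,a,a).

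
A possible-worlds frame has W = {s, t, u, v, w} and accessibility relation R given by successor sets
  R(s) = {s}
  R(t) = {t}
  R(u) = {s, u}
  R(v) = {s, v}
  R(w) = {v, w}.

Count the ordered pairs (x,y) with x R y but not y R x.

Enumerating: (u,s), (v,s), (w,v).

3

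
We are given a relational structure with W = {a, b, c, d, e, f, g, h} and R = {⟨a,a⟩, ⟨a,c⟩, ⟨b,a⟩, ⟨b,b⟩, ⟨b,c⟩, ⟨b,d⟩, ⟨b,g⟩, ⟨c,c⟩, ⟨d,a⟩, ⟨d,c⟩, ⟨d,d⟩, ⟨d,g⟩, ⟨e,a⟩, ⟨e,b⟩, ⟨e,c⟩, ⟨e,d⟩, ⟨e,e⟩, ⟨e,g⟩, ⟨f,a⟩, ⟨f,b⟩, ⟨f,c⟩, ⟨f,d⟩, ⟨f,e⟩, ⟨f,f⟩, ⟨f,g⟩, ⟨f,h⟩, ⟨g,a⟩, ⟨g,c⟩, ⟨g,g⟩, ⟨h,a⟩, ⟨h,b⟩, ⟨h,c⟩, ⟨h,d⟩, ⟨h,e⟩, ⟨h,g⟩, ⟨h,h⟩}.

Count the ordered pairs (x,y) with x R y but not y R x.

Enumerating: (a,c), (b,a), (b,c), (b,d), (b,g), (d,a), (d,c), (d,g), (e,a), (e,b), (e,c), (e,d), … and 16 more.
Total: 28.

28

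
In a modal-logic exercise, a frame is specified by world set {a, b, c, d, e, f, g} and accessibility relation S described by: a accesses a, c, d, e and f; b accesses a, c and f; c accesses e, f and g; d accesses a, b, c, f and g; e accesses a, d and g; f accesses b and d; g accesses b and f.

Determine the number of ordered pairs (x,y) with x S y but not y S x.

Enumerating: (a,c), (a,f), (b,a), (b,c), (c,e), (c,f), (c,g), (d,b), (d,c), (d,g), (e,d), (e,g), (g,b), (g,f).

14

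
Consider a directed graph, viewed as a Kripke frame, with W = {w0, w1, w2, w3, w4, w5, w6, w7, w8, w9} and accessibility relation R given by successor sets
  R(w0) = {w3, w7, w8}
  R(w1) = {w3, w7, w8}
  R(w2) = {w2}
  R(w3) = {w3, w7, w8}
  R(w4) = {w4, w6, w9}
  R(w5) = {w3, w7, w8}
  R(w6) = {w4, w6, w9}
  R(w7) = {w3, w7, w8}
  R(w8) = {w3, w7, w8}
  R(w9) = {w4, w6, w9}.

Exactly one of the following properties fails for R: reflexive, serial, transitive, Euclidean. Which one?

Reflexive: no — w0 is not related to itself.
Serial: yes — every world has a successor (e.g. w0 R w3).
Transitive: yes — every two-step R-path is closed by a direct edge.
Euclidean: yes — any two successors of a common world are R-related.
Only reflexive fails.

reflexive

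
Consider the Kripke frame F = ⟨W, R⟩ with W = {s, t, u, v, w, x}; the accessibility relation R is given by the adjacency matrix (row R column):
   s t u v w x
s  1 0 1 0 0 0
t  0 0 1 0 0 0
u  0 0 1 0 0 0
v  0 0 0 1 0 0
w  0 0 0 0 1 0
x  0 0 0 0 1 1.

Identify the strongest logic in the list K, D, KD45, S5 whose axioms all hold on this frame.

Serial (axiom D): yes — every world has a successor (e.g. s R s).
Euclidean (axiom 5): no — s R u and s R s, but not u R s.
Transitive (axiom 4): yes — every two-step R-path is closed by a direct edge.
Reflexive (axiom T): no — t is not related to itself.
So F validates K, D; KD45 would additionally require R to be Euclidean. The strongest is D.

D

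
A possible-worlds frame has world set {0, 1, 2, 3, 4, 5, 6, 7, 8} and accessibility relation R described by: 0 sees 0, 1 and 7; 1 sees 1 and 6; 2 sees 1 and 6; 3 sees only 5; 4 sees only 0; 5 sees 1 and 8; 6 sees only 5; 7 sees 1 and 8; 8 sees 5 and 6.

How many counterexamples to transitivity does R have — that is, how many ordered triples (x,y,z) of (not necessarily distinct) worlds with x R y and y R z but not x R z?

18

Enumerating: (0,1,6), (0,7,8), (1,6,5), (2,6,5), (3,5,1), (3,5,8), (4,0,1), (4,0,7), (5,1,6), (5,8,5), (5,8,6), (6,5,1), (6,5,8), (7,1,6), (7,8,5), (7,8,6), (8,5,1), (8,5,8).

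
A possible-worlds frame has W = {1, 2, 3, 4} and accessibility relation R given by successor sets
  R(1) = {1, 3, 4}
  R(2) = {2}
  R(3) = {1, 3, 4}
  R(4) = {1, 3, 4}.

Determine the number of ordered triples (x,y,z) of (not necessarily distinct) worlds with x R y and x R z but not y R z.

0

R is Euclidean; there are no such tuples.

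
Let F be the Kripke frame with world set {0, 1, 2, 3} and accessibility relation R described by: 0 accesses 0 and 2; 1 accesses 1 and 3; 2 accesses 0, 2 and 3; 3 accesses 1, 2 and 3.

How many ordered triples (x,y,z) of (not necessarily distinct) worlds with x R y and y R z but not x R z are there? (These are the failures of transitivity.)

Enumerating: (0,2,3), (1,3,2), (2,3,1), (3,2,0).

4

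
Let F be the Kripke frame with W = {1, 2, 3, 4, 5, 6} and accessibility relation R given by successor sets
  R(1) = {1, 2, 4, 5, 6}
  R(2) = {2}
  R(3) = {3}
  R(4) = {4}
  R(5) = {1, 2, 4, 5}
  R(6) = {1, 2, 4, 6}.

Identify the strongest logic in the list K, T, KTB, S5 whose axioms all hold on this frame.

T

Reflexive (axiom T): yes — every world is R-related to itself.
Symmetric (axiom B): no — 1 R 2 but not 2 R 1.
Euclidean (axiom 5): no — 1 R 2 and 1 R 4, but not 2 R 4.
So F validates K, T; KTB would additionally require R to be symmetric. The strongest is T.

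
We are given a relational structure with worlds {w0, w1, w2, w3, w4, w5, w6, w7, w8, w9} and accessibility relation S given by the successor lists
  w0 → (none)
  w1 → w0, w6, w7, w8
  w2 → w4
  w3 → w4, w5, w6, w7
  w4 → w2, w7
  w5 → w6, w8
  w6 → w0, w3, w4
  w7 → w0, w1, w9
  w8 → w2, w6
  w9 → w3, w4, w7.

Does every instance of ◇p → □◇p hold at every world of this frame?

The schema 5 characterises exactly the Euclidean frames.
Euclidean: no — w1 S w0 and w1 S w6, but not w0 S w6.

No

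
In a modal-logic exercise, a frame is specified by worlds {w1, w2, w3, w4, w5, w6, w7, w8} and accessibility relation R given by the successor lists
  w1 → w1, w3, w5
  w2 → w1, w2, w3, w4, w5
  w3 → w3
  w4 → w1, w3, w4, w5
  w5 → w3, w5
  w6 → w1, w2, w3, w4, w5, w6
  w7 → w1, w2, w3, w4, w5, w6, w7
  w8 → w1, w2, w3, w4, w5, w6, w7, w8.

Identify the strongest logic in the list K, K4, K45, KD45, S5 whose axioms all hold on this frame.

K4

Transitive (axiom 4): yes — every two-step R-path is closed by a direct edge.
Euclidean (axiom 5): no — w1 R w3 and w1 R w5, but not w3 R w5.
Serial (axiom D): yes — every world has a successor (e.g. w1 R w1).
Reflexive (axiom T): yes — every world is R-related to itself.
So F validates K, K4; K45 would additionally require R to be Euclidean. The strongest is K4.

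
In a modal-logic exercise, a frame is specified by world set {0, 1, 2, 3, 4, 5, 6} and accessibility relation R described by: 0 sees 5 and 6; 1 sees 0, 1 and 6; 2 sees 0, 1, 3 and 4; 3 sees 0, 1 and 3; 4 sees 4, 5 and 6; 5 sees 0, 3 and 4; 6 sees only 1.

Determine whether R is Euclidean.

Euclidean: no — 0 R 5 and 0 R 6, but not 5 R 6.

No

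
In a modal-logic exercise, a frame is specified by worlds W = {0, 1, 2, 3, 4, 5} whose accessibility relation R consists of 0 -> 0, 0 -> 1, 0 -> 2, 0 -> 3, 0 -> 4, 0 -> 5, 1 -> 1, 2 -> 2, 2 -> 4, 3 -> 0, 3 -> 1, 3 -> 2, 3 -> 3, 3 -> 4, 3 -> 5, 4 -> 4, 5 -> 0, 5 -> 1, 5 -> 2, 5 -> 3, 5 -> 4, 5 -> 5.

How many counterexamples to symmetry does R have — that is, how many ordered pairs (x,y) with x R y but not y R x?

Enumerating: (0,1), (0,2), (0,4), (2,4), (3,1), (3,2), (3,4), (5,1), (5,2), (5,4).

10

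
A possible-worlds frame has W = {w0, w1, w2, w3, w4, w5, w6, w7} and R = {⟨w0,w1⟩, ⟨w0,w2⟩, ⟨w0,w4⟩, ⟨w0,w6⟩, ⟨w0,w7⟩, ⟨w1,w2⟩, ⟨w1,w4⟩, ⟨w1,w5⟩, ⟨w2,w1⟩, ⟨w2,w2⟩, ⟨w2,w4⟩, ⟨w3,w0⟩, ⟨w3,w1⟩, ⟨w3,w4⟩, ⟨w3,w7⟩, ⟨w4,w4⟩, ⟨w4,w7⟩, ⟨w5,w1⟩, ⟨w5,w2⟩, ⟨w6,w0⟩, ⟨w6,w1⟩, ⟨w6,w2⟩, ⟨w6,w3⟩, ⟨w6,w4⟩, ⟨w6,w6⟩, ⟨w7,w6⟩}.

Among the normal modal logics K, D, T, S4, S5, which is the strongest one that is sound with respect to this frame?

D

Serial (axiom D): yes — every world has a successor (e.g. w0 R w1).
Reflexive (axiom T): no — w0 is not related to itself.
Transitive (axiom 4): no — w0 R w1 and w1 R w5, but not w0 R w5.
Euclidean (axiom 5): no — w0 R w1 and w0 R w6, but not w1 R w6.
So F validates K, D; T would additionally require R to be reflexive. The strongest is D.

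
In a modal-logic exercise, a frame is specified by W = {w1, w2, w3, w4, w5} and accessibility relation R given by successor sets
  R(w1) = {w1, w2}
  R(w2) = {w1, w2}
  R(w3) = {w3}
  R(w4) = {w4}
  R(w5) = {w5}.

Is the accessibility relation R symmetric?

Yes

Symmetric: yes — every pair in R has its reverse in R.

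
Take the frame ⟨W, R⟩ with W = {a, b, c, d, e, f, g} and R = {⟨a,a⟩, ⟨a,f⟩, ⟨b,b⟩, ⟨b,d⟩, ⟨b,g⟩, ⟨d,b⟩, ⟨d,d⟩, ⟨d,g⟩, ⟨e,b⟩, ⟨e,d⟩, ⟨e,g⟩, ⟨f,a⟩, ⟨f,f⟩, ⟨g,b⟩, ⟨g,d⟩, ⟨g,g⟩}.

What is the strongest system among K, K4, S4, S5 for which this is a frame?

K4

Transitive (axiom 4): yes — every two-step R-path is closed by a direct edge.
Reflexive (axiom T): no — c is not related to itself.
Euclidean (axiom 5): yes — any two successors of a common world are R-related.
So F validates K, K4; S4 would additionally require R to be reflexive. The strongest is K4.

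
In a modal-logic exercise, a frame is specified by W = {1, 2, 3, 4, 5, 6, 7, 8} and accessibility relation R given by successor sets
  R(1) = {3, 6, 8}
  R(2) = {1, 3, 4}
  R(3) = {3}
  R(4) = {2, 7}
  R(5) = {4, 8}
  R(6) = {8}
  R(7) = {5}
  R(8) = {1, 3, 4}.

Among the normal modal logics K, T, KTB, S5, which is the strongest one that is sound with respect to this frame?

K

Reflexive (axiom T): no — 1 is not related to itself.
Symmetric (axiom B): no — 1 R 3 but not 3 R 1.
Euclidean (axiom 5): no — 1 R 3 and 1 R 6, but not 3 R 6.
So F validates K; T would additionally require R to be reflexive. The strongest is K.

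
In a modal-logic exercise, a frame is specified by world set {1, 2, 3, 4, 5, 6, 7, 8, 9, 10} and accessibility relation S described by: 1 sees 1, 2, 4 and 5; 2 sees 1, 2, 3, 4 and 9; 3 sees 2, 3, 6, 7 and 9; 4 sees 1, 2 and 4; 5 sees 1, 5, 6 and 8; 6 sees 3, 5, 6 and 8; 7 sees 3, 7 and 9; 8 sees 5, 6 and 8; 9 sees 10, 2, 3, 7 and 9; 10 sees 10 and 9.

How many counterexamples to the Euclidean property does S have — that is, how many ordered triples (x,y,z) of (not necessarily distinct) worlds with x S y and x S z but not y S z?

Enumerating: (1,2,5), (1,4,5), (1,5,2), (1,5,4), (2,1,3), (2,1,9), (2,3,1), (2,3,4), (2,4,3), (2,4,9), (2,9,1), (2,9,4), … and 24 more.
Total: 36.

36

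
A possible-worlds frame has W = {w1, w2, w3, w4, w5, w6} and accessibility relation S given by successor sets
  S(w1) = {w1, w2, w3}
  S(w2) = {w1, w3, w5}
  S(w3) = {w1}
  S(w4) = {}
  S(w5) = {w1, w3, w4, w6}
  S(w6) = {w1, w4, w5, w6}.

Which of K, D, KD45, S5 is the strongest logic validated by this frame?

K

Serial (axiom D): no — w4 has no S-successor.
Euclidean (axiom 5): no — w1 S w3 and w1 S w2, but not w3 S w2.
Transitive (axiom 4): no — w1 S w2 and w2 S w5, but not w1 S w5.
Reflexive (axiom T): no — w2 is not related to itself.
So F validates K; D would additionally require S to be serial. The strongest is K.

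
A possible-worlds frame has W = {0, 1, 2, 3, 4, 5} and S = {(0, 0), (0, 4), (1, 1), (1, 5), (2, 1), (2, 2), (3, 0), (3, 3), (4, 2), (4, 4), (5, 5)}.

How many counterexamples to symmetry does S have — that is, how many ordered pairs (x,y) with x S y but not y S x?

5

Enumerating: (0,4), (1,5), (2,1), (3,0), (4,2).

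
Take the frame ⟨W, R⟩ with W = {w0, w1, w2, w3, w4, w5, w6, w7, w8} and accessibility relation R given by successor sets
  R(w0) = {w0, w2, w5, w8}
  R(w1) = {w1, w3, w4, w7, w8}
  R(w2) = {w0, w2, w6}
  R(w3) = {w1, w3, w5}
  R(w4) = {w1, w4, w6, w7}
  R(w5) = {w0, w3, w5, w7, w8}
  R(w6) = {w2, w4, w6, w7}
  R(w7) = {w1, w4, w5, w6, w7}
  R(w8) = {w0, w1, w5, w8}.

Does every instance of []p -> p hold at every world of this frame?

By correspondence theory, T is valid on a frame iff R is reflexive.
Reflexive: yes — every world is R-related to itself.

Yes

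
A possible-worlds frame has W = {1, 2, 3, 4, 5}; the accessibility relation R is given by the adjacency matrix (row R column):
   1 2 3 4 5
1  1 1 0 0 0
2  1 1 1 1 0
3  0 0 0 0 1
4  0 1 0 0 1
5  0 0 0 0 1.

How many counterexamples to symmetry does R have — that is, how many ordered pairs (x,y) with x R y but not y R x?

Enumerating: (2,3), (3,5), (4,5).

3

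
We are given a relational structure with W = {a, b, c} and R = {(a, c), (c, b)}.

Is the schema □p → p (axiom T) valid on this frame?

Axiom T corresponds to the accessibility relation being reflexive.
Reflexive: no — a is not related to itself.

No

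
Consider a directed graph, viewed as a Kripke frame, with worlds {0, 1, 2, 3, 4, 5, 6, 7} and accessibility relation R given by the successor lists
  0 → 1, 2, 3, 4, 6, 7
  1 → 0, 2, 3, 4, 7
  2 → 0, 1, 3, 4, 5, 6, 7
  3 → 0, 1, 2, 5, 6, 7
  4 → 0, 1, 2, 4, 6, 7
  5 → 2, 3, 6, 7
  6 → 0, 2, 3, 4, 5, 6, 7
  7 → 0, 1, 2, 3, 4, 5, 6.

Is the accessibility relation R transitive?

No

Transitive: no — 0 R 2 and 2 R 5, but not 0 R 5.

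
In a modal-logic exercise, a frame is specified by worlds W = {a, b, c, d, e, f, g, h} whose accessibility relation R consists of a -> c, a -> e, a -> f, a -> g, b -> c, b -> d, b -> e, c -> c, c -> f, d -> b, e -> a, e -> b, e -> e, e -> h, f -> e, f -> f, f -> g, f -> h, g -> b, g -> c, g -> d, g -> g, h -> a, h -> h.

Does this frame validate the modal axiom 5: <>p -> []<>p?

No

The schema 5 characterises exactly the Euclidean frames.
Euclidean: no — a R c and a R e, but not c R e.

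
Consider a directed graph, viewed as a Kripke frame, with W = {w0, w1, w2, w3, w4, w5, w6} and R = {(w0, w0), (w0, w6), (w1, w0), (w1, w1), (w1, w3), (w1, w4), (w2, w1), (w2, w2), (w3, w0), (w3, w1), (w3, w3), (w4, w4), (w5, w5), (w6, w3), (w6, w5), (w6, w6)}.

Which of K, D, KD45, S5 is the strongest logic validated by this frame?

D

Serial (axiom D): yes — every world has a successor (e.g. w0 R w0).
Euclidean (axiom 5): no — w1 R w0 and w1 R w3, but not w0 R w3.
Transitive (axiom 4): no — w0 R w6 and w6 R w3, but not w0 R w3.
Reflexive (axiom T): yes — every world is R-related to itself.
So F validates K, D; KD45 would additionally require R to be Euclidean and transitive. The strongest is D.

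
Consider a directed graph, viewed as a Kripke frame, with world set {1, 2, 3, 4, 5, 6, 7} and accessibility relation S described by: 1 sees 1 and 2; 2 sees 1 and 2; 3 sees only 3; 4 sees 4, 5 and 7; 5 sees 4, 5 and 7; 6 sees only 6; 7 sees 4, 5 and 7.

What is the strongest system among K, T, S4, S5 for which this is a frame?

Reflexive (axiom T): yes — every world is S-related to itself.
Transitive (axiom 4): yes — every two-step S-path is closed by a direct edge.
Euclidean (axiom 5): yes — any two successors of a common world are S-related.
So F validates K, T, S4, S5. The strongest is S5.

S5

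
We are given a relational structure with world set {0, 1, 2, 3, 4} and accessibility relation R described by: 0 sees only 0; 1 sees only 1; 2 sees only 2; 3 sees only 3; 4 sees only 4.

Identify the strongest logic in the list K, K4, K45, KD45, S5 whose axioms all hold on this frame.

S5

Transitive (axiom 4): yes — every two-step R-path is closed by a direct edge.
Euclidean (axiom 5): yes — any two successors of a common world are R-related.
Serial (axiom D): yes — every world has a successor (e.g. 0 R 0).
Reflexive (axiom T): yes — every world is R-related to itself.
So F validates K, K4, K45, KD45, S5. The strongest is S5.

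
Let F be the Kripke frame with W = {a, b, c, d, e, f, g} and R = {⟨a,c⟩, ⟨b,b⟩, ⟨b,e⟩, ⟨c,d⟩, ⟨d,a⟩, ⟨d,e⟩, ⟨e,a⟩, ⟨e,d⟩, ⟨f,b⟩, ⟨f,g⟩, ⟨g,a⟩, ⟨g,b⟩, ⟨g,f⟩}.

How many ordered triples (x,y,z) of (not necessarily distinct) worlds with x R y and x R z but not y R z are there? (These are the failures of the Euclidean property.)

19

Enumerating: (a,c,c), (b,e,b), (b,e,e), (c,d,d), (d,a,a), (d,a,e), (d,e,e), (e,a,a), (e,a,d), (e,d,d), (f,b,g), (f,g,g), … and 7 more.
Total: 19.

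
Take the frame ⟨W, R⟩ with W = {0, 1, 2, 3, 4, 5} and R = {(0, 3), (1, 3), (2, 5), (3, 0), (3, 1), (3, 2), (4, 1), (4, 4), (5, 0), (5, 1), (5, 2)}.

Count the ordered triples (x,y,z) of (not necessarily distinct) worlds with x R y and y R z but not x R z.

Enumerating: (0,3,0), (0,3,1), (0,3,2), (1,3,0), (1,3,1), (1,3,2), (2,5,0), (2,5,1), (2,5,2), (3,0,3), (3,1,3), (3,2,5), (4,1,3), (5,0,3), (5,1,3), (5,2,5).

16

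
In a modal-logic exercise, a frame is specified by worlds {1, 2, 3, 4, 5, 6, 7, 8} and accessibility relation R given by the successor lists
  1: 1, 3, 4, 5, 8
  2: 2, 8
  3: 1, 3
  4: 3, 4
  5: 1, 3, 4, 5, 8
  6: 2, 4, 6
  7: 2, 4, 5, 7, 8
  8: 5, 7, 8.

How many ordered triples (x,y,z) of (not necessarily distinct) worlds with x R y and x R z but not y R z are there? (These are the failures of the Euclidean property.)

Enumerating: (1,3,4), (1,3,5), (1,3,8), (1,4,1), (1,4,5), (1,4,8), (1,8,1), (1,8,3), (1,8,4), (2,8,2), (4,3,4), (5,3,4), … and 24 more.
Total: 36.

36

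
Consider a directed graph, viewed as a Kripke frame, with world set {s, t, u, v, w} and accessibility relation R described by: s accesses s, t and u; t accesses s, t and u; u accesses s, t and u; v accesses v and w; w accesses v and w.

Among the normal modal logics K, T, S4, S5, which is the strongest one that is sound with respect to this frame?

Reflexive (axiom T): yes — every world is R-related to itself.
Transitive (axiom 4): yes — every two-step R-path is closed by a direct edge.
Euclidean (axiom 5): yes — any two successors of a common world are R-related.
So F validates K, T, S4, S5. The strongest is S5.

S5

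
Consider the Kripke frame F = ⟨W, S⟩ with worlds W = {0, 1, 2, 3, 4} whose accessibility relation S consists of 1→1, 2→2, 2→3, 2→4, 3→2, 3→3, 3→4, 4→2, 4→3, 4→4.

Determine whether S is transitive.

Transitive: yes — every two-step S-path is closed by a direct edge.

Yes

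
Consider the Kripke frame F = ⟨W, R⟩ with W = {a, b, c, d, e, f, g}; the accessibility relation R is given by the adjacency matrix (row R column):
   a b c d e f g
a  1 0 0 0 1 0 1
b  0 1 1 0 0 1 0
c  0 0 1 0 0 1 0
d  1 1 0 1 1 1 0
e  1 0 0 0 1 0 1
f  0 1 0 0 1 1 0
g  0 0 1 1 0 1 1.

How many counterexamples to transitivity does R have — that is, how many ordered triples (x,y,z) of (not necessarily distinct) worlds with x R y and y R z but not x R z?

Enumerating: (a,g,c), (a,g,d), (a,g,f), (b,f,e), (c,f,b), (c,f,e), (d,a,g), (d,b,c), (d,e,g), (e,g,c), (e,g,d), (e,g,f), … and 8 more.
Total: 20.

20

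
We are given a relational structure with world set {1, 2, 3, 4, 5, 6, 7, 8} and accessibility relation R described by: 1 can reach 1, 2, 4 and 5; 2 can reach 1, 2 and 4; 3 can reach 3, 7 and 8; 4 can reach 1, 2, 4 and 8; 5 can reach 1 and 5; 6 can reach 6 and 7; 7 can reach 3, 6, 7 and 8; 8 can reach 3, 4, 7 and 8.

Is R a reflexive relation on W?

Yes

Reflexive: yes — every world is R-related to itself.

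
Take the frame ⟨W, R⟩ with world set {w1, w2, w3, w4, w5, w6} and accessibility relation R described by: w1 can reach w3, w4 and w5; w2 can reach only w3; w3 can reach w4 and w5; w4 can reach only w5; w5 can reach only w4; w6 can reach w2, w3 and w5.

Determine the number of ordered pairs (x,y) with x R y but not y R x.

9

Enumerating: (w1,w3), (w1,w4), (w1,w5), (w2,w3), (w3,w4), (w3,w5), (w6,w2), (w6,w3), (w6,w5).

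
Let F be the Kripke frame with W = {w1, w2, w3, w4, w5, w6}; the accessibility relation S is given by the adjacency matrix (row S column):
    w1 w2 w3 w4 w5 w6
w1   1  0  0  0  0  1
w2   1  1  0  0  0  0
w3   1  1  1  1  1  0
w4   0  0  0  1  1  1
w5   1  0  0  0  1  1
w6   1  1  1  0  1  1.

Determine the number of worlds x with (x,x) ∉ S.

0

S is reflexive; there are no such worlds.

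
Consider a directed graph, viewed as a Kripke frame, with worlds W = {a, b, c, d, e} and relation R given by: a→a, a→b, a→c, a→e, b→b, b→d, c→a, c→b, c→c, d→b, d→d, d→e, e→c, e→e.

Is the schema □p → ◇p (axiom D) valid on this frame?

Yes

Axiom D corresponds to the accessibility relation being serial.
Serial: yes — every world has a successor (e.g. a R a).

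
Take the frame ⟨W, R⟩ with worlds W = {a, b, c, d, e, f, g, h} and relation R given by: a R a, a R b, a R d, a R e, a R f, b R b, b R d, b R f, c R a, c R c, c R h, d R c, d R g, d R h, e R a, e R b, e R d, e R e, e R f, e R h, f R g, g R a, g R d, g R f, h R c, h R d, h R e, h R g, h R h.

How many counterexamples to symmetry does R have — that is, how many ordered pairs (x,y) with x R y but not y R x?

12

Enumerating: (a,b), (a,d), (a,f), (b,d), (b,f), (c,a), (d,c), (e,b), (e,d), (e,f), (g,a), (h,g).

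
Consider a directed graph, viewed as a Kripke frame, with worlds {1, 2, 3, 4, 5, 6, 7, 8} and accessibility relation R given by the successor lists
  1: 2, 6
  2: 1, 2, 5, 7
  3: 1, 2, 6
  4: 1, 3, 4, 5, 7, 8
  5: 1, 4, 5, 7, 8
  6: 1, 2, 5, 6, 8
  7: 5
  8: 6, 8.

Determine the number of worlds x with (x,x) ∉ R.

Enumerating: 1, 3, 7.

3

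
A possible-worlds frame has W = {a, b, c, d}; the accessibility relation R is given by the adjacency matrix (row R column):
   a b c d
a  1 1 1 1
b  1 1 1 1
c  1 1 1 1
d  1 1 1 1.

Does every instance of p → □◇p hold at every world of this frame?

Yes

Axiom B corresponds to the accessibility relation being symmetric.
Symmetric: yes — every pair in R has its reverse in R.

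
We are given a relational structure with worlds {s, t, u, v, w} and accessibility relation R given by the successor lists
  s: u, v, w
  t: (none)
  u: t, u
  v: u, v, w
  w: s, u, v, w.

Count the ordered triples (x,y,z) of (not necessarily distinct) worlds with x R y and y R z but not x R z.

5

Enumerating: (s,u,t), (s,w,s), (v,u,t), (v,w,s), (w,u,t).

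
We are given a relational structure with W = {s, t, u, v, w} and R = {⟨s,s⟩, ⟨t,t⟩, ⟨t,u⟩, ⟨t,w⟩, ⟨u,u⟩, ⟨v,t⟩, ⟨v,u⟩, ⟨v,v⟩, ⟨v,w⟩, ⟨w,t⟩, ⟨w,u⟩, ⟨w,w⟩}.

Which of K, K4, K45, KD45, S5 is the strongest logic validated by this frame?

K4

Transitive (axiom 4): yes — every two-step R-path is closed by a direct edge.
Euclidean (axiom 5): no — t R u and t R w, but not u R w.
Serial (axiom D): yes — every world has a successor (e.g. s R s).
Reflexive (axiom T): yes — every world is R-related to itself.
So F validates K, K4; K45 would additionally require R to be Euclidean. The strongest is K4.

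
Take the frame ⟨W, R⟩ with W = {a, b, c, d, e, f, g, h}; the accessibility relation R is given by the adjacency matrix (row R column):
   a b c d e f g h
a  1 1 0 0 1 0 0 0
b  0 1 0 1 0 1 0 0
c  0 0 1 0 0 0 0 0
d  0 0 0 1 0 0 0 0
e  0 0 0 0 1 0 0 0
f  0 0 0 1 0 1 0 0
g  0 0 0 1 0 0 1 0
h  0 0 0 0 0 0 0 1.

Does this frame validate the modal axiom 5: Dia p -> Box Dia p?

No

Axiom 5 corresponds to the accessibility relation being Euclidean.
Euclidean: no — a R b and a R e, but not b R e.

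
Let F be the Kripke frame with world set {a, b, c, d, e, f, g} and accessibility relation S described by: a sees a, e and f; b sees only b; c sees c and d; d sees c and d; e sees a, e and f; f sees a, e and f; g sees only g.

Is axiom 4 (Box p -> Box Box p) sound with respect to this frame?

The schema 4 characterises exactly the transitive frames.
Transitive: yes — every two-step S-path is closed by a direct edge.

Yes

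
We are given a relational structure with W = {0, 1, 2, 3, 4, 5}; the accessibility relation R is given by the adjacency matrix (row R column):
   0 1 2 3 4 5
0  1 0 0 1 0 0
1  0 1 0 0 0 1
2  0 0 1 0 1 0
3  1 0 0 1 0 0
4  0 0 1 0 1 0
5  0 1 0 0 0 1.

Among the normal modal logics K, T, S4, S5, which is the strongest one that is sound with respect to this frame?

S5

Reflexive (axiom T): yes — every world is R-related to itself.
Transitive (axiom 4): yes — every two-step R-path is closed by a direct edge.
Euclidean (axiom 5): yes — any two successors of a common world are R-related.
So F validates K, T, S4, S5. The strongest is S5.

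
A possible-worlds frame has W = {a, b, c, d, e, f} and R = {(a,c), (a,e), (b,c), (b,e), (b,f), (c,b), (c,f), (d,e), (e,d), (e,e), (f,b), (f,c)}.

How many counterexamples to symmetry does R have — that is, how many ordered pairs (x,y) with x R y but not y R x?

Enumerating: (a,c), (a,e), (b,e).

3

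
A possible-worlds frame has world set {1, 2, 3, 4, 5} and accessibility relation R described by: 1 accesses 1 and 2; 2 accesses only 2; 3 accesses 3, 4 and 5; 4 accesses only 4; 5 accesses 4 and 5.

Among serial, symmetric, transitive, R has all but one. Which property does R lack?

Serial: yes — every world has a successor (e.g. 1 R 1).
Symmetric: no — 1 R 2 but not 2 R 1.
Transitive: yes — every two-step R-path is closed by a direct edge.
Only symmetric fails.

symmetric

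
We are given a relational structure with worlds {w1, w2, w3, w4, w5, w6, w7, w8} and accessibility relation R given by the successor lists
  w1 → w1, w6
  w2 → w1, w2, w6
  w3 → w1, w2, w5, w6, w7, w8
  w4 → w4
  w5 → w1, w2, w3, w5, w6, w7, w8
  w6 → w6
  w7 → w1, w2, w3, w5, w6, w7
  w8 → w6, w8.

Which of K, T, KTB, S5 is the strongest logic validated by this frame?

K

Reflexive (axiom T): no — w3 is not related to itself.
Symmetric (axiom B): no — w1 R w6 but not w6 R w1.
Euclidean (axiom 5): no — w2 R w6 and w2 R w1, but not w6 R w1.
So F validates K; T would additionally require R to be reflexive. The strongest is K.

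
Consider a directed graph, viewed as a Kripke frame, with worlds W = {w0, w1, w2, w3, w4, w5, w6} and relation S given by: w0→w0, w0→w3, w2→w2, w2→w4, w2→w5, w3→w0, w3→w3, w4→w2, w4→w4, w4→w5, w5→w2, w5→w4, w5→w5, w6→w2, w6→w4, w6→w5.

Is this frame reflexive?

Reflexive: no — w1 is not related to itself.

No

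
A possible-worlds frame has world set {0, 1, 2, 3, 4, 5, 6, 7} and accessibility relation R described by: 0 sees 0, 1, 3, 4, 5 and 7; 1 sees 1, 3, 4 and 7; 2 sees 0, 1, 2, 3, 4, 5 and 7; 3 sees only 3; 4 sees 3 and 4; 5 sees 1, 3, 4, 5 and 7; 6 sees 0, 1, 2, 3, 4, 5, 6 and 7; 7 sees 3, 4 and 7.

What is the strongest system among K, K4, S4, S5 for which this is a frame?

S4

Transitive (axiom 4): yes — every two-step R-path is closed by a direct edge.
Reflexive (axiom T): yes — every world is R-related to itself.
Euclidean (axiom 5): no — 0 R 1 and 0 R 5, but not 1 R 5.
So F validates K, K4, S4; S5 would additionally require R to be Euclidean. The strongest is S4.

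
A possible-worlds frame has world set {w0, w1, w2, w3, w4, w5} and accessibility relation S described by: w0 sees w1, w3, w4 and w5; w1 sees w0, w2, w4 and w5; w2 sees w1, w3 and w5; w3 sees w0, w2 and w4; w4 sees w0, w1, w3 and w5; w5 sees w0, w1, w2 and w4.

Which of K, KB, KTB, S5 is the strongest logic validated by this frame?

KB

Symmetric (axiom B): yes — every pair in S has its reverse in S.
Reflexive (axiom T): no — w0 is not related to itself.
Euclidean (axiom 5): no — w0 S w1 and w0 S w3, but not w1 S w3.
So F validates K, KB; KTB would additionally require S to be reflexive. The strongest is KB.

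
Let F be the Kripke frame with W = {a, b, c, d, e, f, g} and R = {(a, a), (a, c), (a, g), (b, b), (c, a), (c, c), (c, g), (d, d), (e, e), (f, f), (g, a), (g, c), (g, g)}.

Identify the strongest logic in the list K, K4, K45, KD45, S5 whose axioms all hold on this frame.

S5

Transitive (axiom 4): yes — every two-step R-path is closed by a direct edge.
Euclidean (axiom 5): yes — any two successors of a common world are R-related.
Serial (axiom D): yes — every world has a successor (e.g. a R a).
Reflexive (axiom T): yes — every world is R-related to itself.
So F validates K, K4, K45, KD45, S5. The strongest is S5.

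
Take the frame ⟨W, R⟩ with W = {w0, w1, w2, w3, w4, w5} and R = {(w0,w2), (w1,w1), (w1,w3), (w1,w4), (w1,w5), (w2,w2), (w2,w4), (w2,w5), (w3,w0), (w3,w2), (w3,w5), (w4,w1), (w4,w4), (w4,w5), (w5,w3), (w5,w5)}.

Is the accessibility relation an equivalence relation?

No

Reflexive: no — w0 is not related to itself.
Symmetric: no — w0 R w2 but not w2 R w0.
Transitive: no — w0 R w2 and w2 R w4, but not w0 R w4.
So R is not an equivalence relation.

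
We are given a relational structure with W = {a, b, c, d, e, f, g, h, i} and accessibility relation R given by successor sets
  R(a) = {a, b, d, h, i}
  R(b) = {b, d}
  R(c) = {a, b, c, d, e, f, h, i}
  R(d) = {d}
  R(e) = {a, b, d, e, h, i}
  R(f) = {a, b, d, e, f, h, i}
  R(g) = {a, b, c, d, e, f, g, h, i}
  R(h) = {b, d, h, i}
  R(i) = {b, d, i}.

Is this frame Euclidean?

No

Euclidean: no — a R b and a R h, but not b R h.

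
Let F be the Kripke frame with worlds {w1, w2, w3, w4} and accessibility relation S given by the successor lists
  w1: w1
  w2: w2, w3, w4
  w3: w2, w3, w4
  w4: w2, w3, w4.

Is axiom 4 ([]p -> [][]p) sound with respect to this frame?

Yes

The schema 4 characterises exactly the transitive frames.
Transitive: yes — every two-step S-path is closed by a direct edge.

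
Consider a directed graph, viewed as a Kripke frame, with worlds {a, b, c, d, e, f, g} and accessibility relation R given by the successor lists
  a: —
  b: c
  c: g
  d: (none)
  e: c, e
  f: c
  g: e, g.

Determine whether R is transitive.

No

Transitive: no — b R c and c R g, but not b R g.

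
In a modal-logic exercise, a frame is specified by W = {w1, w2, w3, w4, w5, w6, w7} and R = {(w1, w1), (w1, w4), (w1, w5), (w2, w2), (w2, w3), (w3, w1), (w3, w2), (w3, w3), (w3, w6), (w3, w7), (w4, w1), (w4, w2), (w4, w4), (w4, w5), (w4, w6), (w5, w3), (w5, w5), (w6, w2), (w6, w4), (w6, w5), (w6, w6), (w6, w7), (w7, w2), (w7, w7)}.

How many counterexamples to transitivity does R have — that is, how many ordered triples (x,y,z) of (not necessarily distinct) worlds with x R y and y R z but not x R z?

Enumerating: (w1,w4,w2), (w1,w4,w6), (w1,w5,w3), (w2,w3,w1), (w2,w3,w6), (w2,w3,w7), (w3,w1,w4), (w3,w1,w5), (w3,w6,w4), (w3,w6,w5), (w4,w2,w3), (w4,w5,w3), … and 9 more.
Total: 21.

21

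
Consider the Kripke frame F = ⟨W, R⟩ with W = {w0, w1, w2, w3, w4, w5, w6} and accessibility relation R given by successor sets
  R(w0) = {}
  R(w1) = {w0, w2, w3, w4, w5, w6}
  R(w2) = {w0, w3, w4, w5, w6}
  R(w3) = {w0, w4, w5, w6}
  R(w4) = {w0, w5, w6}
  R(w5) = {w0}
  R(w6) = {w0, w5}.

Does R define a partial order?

Reflexive: no — w0 is not related to itself.
Transitive: yes — every two-step R-path is closed by a direct edge.
Antisymmetric: yes — no distinct pair is related both ways.
So R is not a partial order.

No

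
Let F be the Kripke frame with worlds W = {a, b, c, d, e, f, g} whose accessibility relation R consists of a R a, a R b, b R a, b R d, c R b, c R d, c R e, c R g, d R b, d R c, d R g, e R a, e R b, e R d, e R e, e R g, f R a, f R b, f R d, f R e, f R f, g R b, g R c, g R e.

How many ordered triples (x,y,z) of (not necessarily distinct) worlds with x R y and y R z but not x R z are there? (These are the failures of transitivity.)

Enumerating: (a,b,d), (b,a,b), (b,d,b), (b,d,c), (b,d,g), (c,b,a), (c,d,c), (c,e,a), (c,g,c), (d,b,a), (d,b,d), (d,c,d), … and 14 more.
Total: 26.

26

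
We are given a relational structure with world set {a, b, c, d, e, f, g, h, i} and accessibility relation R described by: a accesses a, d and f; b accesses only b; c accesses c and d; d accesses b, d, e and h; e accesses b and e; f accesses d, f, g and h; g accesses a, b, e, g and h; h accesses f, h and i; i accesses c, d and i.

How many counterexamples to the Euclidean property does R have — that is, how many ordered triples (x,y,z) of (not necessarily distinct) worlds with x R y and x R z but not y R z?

Enumerating: (a,d,a), (a,d,f), (a,f,a), (c,d,c), (d,b,d), (d,b,e), (d,b,h), (d,e,d), (d,e,h), (d,h,b), (d,h,d), (d,h,e), … and 28 more.
Total: 40.

40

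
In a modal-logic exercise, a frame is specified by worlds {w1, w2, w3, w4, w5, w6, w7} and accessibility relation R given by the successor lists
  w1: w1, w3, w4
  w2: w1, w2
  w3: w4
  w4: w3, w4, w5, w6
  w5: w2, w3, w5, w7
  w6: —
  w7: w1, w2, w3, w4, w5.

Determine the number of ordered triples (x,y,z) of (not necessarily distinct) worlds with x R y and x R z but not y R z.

Enumerating: (w1,w3,w1), (w1,w3,w3), (w1,w4,w1), (w2,w1,w2), (w4,w3,w3), (w4,w3,w5), (w4,w3,w6), (w4,w5,w4), (w4,w5,w6), (w4,w6,w3), (w4,w6,w4), (w4,w6,w5), … and 22 more.
Total: 34.

34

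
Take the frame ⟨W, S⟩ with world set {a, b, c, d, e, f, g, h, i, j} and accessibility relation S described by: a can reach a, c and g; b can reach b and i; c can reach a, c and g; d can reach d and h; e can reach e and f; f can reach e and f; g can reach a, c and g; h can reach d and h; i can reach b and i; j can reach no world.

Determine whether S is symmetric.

Symmetric: yes — every pair in S has its reverse in S.

Yes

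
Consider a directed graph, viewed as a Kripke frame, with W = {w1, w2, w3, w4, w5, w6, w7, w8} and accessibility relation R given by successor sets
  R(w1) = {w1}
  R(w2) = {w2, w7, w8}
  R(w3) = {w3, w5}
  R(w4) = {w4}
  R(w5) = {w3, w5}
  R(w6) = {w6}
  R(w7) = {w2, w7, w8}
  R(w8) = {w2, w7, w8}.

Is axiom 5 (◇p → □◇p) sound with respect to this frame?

The schema 5 characterises exactly the Euclidean frames.
Euclidean: yes — any two successors of a common world are R-related.

Yes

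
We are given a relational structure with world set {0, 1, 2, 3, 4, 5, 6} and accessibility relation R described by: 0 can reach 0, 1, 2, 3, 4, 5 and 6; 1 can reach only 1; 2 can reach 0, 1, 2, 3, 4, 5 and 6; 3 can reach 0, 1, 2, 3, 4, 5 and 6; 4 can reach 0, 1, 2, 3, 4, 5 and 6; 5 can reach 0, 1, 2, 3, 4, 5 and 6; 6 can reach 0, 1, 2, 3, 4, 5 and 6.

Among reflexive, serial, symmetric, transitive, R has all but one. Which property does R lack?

symmetric

Reflexive: yes — every world is R-related to itself.
Serial: yes — every world has a successor (e.g. 0 R 0).
Symmetric: no — 0 R 1 but not 1 R 0.
Transitive: yes — every two-step R-path is closed by a direct edge.
Only symmetric fails.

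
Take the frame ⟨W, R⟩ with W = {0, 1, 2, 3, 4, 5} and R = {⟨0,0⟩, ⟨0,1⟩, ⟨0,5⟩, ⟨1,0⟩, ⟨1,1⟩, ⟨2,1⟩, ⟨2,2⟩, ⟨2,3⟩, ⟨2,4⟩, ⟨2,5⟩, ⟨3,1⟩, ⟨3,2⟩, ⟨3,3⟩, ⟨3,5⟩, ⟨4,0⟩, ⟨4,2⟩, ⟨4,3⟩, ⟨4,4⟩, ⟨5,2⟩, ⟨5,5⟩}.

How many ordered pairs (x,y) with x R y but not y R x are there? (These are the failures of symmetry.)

6

Enumerating: (0,5), (2,1), (3,1), (3,5), (4,0), (4,3).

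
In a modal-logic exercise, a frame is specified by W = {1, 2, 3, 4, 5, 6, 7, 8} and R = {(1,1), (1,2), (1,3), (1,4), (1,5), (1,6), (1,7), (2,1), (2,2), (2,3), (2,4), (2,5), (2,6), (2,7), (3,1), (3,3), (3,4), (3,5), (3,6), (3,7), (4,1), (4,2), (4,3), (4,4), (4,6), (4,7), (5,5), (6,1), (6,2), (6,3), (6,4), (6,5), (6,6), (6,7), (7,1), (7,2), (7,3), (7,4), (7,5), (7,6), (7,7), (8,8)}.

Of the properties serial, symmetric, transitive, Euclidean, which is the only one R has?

Serial: yes — every world has a successor (e.g. 1 R 1).
Symmetric: no — 1 R 5 but not 5 R 1.
Transitive: no — 3 R 1 and 1 R 2, but not 3 R 2.
Euclidean: no — 1 R 3 and 1 R 2, but not 3 R 2.
Only serial holds.

serial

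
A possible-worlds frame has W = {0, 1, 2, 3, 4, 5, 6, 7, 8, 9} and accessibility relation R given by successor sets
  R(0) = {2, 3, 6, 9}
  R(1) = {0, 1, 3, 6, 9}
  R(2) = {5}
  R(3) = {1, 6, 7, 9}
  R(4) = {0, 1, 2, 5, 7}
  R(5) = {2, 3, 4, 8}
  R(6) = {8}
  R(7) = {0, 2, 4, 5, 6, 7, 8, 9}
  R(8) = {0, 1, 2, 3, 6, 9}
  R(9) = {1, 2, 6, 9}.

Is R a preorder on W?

No

Reflexive: no — 0 is not related to itself.
Transitive: no — 0 R 2 and 2 R 5, but not 0 R 5.
So R is not a preorder.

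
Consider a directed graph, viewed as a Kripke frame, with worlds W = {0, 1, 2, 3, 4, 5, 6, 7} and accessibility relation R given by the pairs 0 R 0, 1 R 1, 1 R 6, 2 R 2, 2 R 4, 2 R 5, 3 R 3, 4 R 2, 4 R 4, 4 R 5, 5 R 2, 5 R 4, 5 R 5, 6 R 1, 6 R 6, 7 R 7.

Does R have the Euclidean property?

Euclidean: yes — any two successors of a common world are R-related.

Yes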